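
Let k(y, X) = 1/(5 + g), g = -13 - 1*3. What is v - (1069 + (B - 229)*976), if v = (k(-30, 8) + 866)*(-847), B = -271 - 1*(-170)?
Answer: -412414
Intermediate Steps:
B = -101 (B = -271 + 170 = -101)
g = -16 (g = -13 - 3 = -16)
k(y, X) = -1/11 (k(y, X) = 1/(5 - 16) = 1/(-11) = -1/11)
v = -733425 (v = (-1/11 + 866)*(-847) = (9525/11)*(-847) = -733425)
v - (1069 + (B - 229)*976) = -733425 - (1069 + (-101 - 229)*976) = -733425 - (1069 - 330*976) = -733425 - (1069 - 322080) = -733425 - 1*(-321011) = -733425 + 321011 = -412414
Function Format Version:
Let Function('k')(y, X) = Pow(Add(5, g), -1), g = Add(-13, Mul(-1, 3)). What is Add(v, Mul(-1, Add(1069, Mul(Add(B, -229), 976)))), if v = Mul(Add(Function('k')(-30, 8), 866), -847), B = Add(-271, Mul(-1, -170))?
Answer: -412414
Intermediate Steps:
B = -101 (B = Add(-271, 170) = -101)
g = -16 (g = Add(-13, -3) = -16)
Function('k')(y, X) = Rational(-1, 11) (Function('k')(y, X) = Pow(Add(5, -16), -1) = Pow(-11, -1) = Rational(-1, 11))
v = -733425 (v = Mul(Add(Rational(-1, 11), 866), -847) = Mul(Rational(9525, 11), -847) = -733425)
Add(v, Mul(-1, Add(1069, Mul(Add(B, -229), 976)))) = Add(-733425, Mul(-1, Add(1069, Mul(Add(-101, -229), 976)))) = Add(-733425, Mul(-1, Add(1069, Mul(-330, 976)))) = Add(-733425, Mul(-1, Add(1069, -322080))) = Add(-733425, Mul(-1, -321011)) = Add(-733425, 321011) = -412414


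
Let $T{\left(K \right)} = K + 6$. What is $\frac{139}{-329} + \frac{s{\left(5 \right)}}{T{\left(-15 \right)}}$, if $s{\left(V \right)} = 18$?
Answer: $- \frac{797}{329} \approx -2.4225$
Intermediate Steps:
$T{\left(K \right)} = 6 + K$
$\frac{139}{-329} + \frac{s{\left(5 \right)}}{T{\left(-15 \right)}} = \frac{139}{-329} + \frac{18}{6 - 15} = 139 \left(- \frac{1}{329}\right) + \frac{18}{-9} = - \frac{139}{329} + 18 \left(- \frac{1}{9}\right) = - \frac{139}{329} - 2 = - \frac{797}{329}$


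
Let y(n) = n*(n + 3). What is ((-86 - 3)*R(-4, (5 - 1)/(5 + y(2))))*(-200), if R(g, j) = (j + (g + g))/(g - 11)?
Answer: 82592/9 ≈ 9176.9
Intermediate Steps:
y(n) = n*(3 + n)
R(g, j) = (j + 2*g)/(-11 + g)
((-86 - 3)*R(-4, (5 - 1)/(5 + y(2))))*(-200) = ((-86 - 3)*(((5 - 1)/(5 + 2*(3 + 2)) + 2*(-4))/(-11 - 4)))*(-200) = -89*(4/(5 + 2*5) - 8)/(-15)*(-200) = -(-89)*(4/(5 + 10) - 8)/15*(-200) = -(-89)*(4/15 - 8)/15*(-200) = -(-89)*(-116)/(15*15)*(-200) = -89*116/225*(-200) = -10324/225*(-200) = 82592/9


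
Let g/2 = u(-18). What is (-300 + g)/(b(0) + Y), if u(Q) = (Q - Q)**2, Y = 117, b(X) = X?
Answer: -100/39 ≈ -2.5641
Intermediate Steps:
u(Q) = 0 (u(Q) = 0**2 = 0)
g = 0 (g = 2*0 = 0)
(-300 + g)/(b(0) + Y) = (-300 + 0)/(0 + 117) = -300/117 = -300*1/117 = -100/39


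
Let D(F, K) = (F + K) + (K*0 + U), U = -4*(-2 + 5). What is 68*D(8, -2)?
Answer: -408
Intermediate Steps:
U = -12 (U = -4*3 = -12)
D(F, K) = -12 + F + K (D(F, K) = (F + K) + (K*0 - 12) = (F + K) + (0 - 12) = (F + K) - 12 = -12 + F + K)
68*D(8, -2) = 68*(-12 + 8 - 2) = 68*(-6) = -408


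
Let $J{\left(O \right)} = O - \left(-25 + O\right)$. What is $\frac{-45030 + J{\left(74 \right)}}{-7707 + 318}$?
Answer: $\frac{45005}{7389} \approx 6.0908$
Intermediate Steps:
$J{\left(O \right)} = 25$
$\frac{-45030 + J{\left(74 \right)}}{-7707 + 318} = \frac{-45030 + 25}{-7707 + 318} = - \frac{45005}{-7389} = \left(-45005\right) \left(- \frac{1}{7389}\right) = \frac{45005}{7389}$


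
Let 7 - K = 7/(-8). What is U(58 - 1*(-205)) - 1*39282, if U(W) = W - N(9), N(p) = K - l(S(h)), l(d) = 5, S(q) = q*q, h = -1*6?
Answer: -312175/8 ≈ -39022.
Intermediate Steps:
h = -6
S(q) = q²
K = 63/8 (K = 7 - 7/(-8) = 7 - 7*(-1)/8 = 7 - 1*(-7/8) = 7 + 7/8 = 63/8 ≈ 7.8750)
N(p) = 23/8 (N(p) = 63/8 - 1*5 = 63/8 - 5 = 23/8)
U(W) = -23/8 + W (U(W) = W - 1*23/8 = W - 23/8 = -23/8 + W)
U(58 - 1*(-205)) - 1*39282 = (-23/8 + (58 - 1*(-205))) - 1*39282 = (-23/8 + (58 + 205)) - 39282 = (-23/8 + 263) - 39282 = 2081/8 - 39282 = -312175/8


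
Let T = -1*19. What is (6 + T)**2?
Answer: 169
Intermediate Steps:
T = -19
(6 + T)**2 = (6 - 19)**2 = (-13)**2 = 169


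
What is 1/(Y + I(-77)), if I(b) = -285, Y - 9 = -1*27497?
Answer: -1/27773 ≈ -3.6006e-5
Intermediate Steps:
Y = -27488 (Y = 9 - 1*27497 = 9 - 27497 = -27488)
1/(Y + I(-77)) = 1/(-27488 - 285) = 1/(-27773) = -1/27773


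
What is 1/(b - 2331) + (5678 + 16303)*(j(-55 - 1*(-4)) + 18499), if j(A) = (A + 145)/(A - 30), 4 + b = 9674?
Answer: 80569209971252/198153 ≈ 4.0660e+8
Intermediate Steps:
b = 9670 (b = -4 + 9674 = 9670)
j(A) = (145 + A)/(-30 + A)
1/(b - 2331) + (5678 + 16303)*(j(-55 - 1*(-4)) + 18499) = 1/(9670 - 2331) + (5678 + 16303)*((145 + (-55 - 1*(-4)))/(-30 + (-55 - 1*(-4))) + 18499) = 1/7339 + 21981*((145 + (-55 + 4))/(-30 + (-55 + 4)) + 18499) = 1/7339 + 21981*((145 - 51)/(-30 - 51) + 18499) = 1/7339 + 21981*(94/(-81) + 18499) = 1/7339 + 21981*(-1/81*94 + 18499) = 1/7339 + 21981*(-94/81 + 18499) = 1/7339 + 21981*(1498325/81) = 1/7339 + 10978227275/27 = 80569209971252/198153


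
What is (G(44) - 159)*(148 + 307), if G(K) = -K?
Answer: -92365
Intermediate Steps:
(G(44) - 159)*(148 + 307) = (-1*44 - 159)*(148 + 307) = (-44 - 159)*455 = -203*455 = -92365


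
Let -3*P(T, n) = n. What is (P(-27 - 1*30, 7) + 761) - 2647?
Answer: -5665/3 ≈ -1888.3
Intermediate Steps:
P(T, n) = -n/3
(P(-27 - 1*30, 7) + 761) - 2647 = (-1/3*7 + 761) - 2647 = (-7/3 + 761) - 2647 = 2276/3 - 2647 = -5665/3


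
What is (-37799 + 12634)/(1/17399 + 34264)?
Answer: -437845835/596159337 ≈ -0.73444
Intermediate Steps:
(-37799 + 12634)/(1/17399 + 34264) = -25165/(1/17399 + 34264) = -25165/596159337/17399 = -25165*17399/596159337 = -437845835/596159337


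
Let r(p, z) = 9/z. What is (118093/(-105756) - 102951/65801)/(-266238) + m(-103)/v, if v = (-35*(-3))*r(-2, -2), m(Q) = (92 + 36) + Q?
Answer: -10889816649119/205856717147592 ≈ -0.052900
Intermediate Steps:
m(Q) = 128 + Q
v = -945/2 (v = (-35*(-3))*(9/(-2)) = 105*(9*(-½)) = 105*(-9/2) = -945/2 ≈ -472.50)
(118093/(-105756) - 102951/65801)/(-266238) + m(-103)/v = (118093/(-105756) - 102951/65801)/(-266238) + (128 - 103)/(-945/2) = (118093*(-1/105756) - 102951*1/65801)*(-1/266238) + 25*(-2/945) = (-118093/105756 - 102951/65801)*(-1/266238) - 10/189 = -18658323449/6958850556*(-1/266238) - 10/189 = 18658323449/1852710454328328 - 10/189 = -10889816649119/205856717147592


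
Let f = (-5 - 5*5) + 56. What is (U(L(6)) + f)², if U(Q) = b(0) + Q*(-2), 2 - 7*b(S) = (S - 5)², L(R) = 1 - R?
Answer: 52441/49 ≈ 1070.2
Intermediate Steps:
b(S) = 2/7 - (-5 + S)²/7 (b(S) = 2/7 - (S - 5)²/7 = 2/7 - (-5 + S)²/7)
U(Q) = -23/7 - 2*Q (U(Q) = (2/7 - (-5 + 0)²/7) + Q*(-2) = (2/7 - ⅐*(-5)²) - 2*Q = (2/7 - ⅐*25) - 2*Q = (2/7 - 25/7) - 2*Q = -23/7 - 2*Q)
f = 26 (f = (-5 - 25) + 56 = -30 + 56 = 26)
(U(L(6)) + f)² = ((-23/7 - 2*(1 - 1*6)) + 26)² = ((-23/7 - 2*(1 - 6)) + 26)² = ((-23/7 - 2*(-5)) + 26)² = ((-23/7 + 10) + 26)² = (47/7 + 26)² = (229/7)² = 52441/49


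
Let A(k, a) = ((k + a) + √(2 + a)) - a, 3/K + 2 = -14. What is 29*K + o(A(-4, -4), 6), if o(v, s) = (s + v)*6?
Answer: 105/16 + 6*I*√2 ≈ 6.5625 + 8.4853*I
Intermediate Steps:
K = -3/16 (K = 3/(-2 - 14) = 3/(-16) = 3*(-1/16) = -3/16 ≈ -0.18750)
A(k, a) = k + √(2 + a) (A(k, a) = ((a + k) + √(2 + a)) - a = (a + k + √(2 + a)) - a = k + √(2 + a))
o(v, s) = 6*s + 6*v
29*K + o(A(-4, -4), 6) = 29*(-3/16) + (6*6 + 6*(-4 + √(2 - 4))) = -87/16 + (36 + 6*(-4 + √(-2))) = -87/16 + (36 + 6*(-4 + I*√2)) = -87/16 + (36 + (-24 + 6*I*√2)) = -87/16 + (12 + 6*I*√2) = 105/16 + 6*I*√2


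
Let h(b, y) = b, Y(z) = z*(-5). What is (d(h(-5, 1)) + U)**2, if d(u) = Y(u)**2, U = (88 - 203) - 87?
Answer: 178929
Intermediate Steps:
Y(z) = -5*z
U = -202 (U = -115 - 87 = -202)
d(u) = 25*u**2 (d(u) = (-5*u)**2 = 25*u**2)
(d(h(-5, 1)) + U)**2 = (25*(-5)**2 - 202)**2 = (25*25 - 202)**2 = (625 - 202)**2 = 423**2 = 178929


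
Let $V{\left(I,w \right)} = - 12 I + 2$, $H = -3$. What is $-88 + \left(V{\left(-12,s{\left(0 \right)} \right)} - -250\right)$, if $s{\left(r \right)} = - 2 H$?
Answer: $308$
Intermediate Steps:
$s{\left(r \right)} = 6$ ($s{\left(r \right)} = \left(-2\right) \left(-3\right) = 6$)
$V{\left(I,w \right)} = 2 - 12 I$
$-88 + \left(V{\left(-12,s{\left(0 \right)} \right)} - -250\right) = -88 + \left(\left(2 - -144\right) - -250\right) = -88 + \left(\left(2 + 144\right) + 250\right) = -88 + \left(146 + 250\right) = -88 + 396 = 308$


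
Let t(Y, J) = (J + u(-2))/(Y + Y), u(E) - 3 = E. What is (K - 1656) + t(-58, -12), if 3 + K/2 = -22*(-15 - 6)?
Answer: -85597/116 ≈ -737.91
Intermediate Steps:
u(E) = 3 + E
t(Y, J) = (1 + J)/(2*Y) (t(Y, J) = (J + (3 - 2))/(Y + Y) = (J + 1)/((2*Y)) = (1 + J)*(1/(2*Y)) = (1 + J)/(2*Y))
K = 918 (K = -6 + 2*(-22*(-15 - 6)) = -6 + 2*(-22*(-21)) = -6 + 2*462 = -6 + 924 = 918)
(K - 1656) + t(-58, -12) = (918 - 1656) + (½)*(1 - 12)/(-58) = -738 + (½)*(-1/58)*(-11) = -738 + 11/116 = -85597/116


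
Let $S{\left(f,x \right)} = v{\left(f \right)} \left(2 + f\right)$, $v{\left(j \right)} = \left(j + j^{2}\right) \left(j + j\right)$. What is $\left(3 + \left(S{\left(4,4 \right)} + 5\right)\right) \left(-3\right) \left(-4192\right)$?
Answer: $12173568$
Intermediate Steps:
$v{\left(j \right)} = 2 j \left(j + j^{2}\right)$ ($v{\left(j \right)} = \left(j + j^{2}\right) 2 j = 2 j \left(j + j^{2}\right)$)
$S{\left(f,x \right)} = 2 f^{2} \left(1 + f\right) \left(2 + f\right)$
$\left(3 + \left(S{\left(4,4 \right)} + 5\right)\right) \left(-3\right) \left(-4192\right) = \left(3 + \left(2 \cdot 4^{2} \left(1 + 4\right) \left(2 + 4\right) + 5\right)\right) \left(-3\right) \left(-4192\right) = \left(3 + \left(2 \cdot 16 \cdot 5 \cdot 6 + 5\right)\right) \left(-3\right) \left(-4192\right) = \left(3 + \left(960 + 5\right)\right) \left(-3\right) \left(-4192\right) = \left(3 + 965\right) \left(-3\right) \left(-4192\right) = 968 \left(-3\right) \left(-4192\right) = \left(-2904\right) \left(-4192\right) = 12173568$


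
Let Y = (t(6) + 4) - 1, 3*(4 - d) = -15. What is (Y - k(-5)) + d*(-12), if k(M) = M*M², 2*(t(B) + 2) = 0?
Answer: 18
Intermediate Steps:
d = 9 (d = 4 - ⅓*(-15) = 4 + 5 = 9)
t(B) = -2 (t(B) = -2 + (½)*0 = -2 + 0 = -2)
k(M) = M³
Y = 1 (Y = (-2 + 4) - 1 = 2 - 1 = 1)
(Y - k(-5)) + d*(-12) = (1 - 1*(-5)³) + 9*(-12) = (1 - 1*(-125)) - 108 = (1 + 125) - 108 = 126 - 108 = 18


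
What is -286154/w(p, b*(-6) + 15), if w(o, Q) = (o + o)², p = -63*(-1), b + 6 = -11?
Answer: -143077/7938 ≈ -18.024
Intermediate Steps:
b = -17 (b = -6 - 11 = -17)
p = 63
w(o, Q) = 4*o² (w(o, Q) = (2*o)² = 4*o²)
-286154/w(p, b*(-6) + 15) = -286154/(4*63²) = -286154/(4*3969) = -286154/15876 = -286154*1/15876 = -143077/7938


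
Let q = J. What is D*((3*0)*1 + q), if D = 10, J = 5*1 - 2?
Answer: 30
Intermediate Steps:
J = 3 (J = 5 - 2 = 3)
q = 3
D*((3*0)*1 + q) = 10*((3*0)*1 + 3) = 10*(0*1 + 3) = 10*(0 + 3) = 10*3 = 30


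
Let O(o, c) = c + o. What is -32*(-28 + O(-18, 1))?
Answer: 1440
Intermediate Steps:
-32*(-28 + O(-18, 1)) = -32*(-28 + (1 - 18)) = -32*(-28 - 17) = -32*(-45) = 1440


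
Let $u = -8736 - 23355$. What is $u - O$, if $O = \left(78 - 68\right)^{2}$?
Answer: $-32191$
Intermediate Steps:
$O = 100$ ($O = 10^{2} = 100$)
$u = -32091$
$u - O = -32091 - 100 = -32191$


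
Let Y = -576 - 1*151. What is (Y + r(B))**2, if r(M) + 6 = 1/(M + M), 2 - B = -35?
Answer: 2942086081/5476 ≈ 5.3727e+5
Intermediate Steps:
Y = -727 (Y = -576 - 151 = -727)
B = 37 (B = 2 - 1*(-35) = 2 + 35 = 37)
r(M) = -6 + 1/(2*M) (r(M) = -6 + 1/(M + M) = -6 + 1/(2*M))
(Y + r(B))**2 = (-727 + (-6 + (1/2)/37))**2 = (-727 + (-6 + (1/2)*(1/37)))**2 = (-727 + (-6 + 1/74))**2 = (-727 - 443/74)**2 = (-54241/74)**2 = 2942086081/5476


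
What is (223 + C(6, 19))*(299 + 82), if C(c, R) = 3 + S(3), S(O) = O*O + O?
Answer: 90678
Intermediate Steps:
S(O) = O + O² (S(O) = O² + O = O + O²)
C(c, R) = 15 (C(c, R) = 3 + 3*(1 + 3) = 3 + 3*4 = 3 + 12 = 15)
(223 + C(6, 19))*(299 + 82) = (223 + 15)*(299 + 82) = 238*381 = 90678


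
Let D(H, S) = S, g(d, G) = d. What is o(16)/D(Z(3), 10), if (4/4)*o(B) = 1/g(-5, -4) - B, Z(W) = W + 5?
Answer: -81/50 ≈ -1.6200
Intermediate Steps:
Z(W) = 5 + W
o(B) = -⅕ - B (o(B) = 1/(-5) - B = -⅕ - B)
o(16)/D(Z(3), 10) = (-⅕ - 1*16)/10 = (-⅕ - 16)*(⅒) = -81/5*⅒ = -81/50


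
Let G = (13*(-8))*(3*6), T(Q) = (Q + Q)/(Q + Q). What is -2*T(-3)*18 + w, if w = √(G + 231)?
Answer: -36 + I*√1641 ≈ -36.0 + 40.509*I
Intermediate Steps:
T(Q) = 1 (T(Q) = (2*Q)/((2*Q)) = (2*Q)*(1/(2*Q)) = 1)
G = -1872 (G = -104*18 = -1872)
w = I*√1641 (w = √(-1872 + 231) = √(-1641) = I*√1641 ≈ 40.509*I)
-2*T(-3)*18 + w = -2*1*18 + I*√1641 = -2*18 + I*√1641 = -36 + I*√1641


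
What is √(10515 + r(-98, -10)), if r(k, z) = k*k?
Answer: √20119 ≈ 141.84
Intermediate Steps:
r(k, z) = k²
√(10515 + r(-98, -10)) = √(10515 + (-98)²) = √(10515 + 9604) = √20119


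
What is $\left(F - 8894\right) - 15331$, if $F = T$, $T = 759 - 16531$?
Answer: $-39997$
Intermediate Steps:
$T = -15772$
$F = -15772$
$\left(F - 8894\right) - 15331 = \left(-15772 - 8894\right) - 15331 = -24666 - 15331 = -39997$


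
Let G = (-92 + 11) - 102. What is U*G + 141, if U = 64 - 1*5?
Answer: -10656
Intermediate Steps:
U = 59 (U = 64 - 5 = 59)
G = -183 (G = -81 - 102 = -183)
U*G + 141 = 59*(-183) + 141 = -10797 + 141 = -10656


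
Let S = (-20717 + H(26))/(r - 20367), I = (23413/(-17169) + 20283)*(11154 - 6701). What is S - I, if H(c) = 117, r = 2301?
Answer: -4668866292303062/51695859 ≈ -9.0314e+7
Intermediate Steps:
I = 1550603238542/17169 (I = (23413*(-1/17169) + 20283)*4453 = (-23413/17169 + 20283)*4453 = (348215414/17169)*4453 = 1550603238542/17169 ≈ 9.0314e+7)
S = 10300/9033 (S = (-20717 + 117)/(2301 - 20367) = -20600/(-18066) = -20600*(-1/18066) = 10300/9033 ≈ 1.1403)
S - I = 10300/9033 - 1*1550603238542/17169 = 10300/9033 - 1550603238542/17169 = -4668866292303062/51695859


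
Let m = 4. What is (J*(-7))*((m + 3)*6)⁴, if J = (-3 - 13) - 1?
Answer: 370291824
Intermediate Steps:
J = -17 (J = -16 - 1 = -17)
(J*(-7))*((m + 3)*6)⁴ = (-17*(-7))*((4 + 3)*6)⁴ = 119*(7*6)⁴ = 119*42⁴ = 119*3111696 = 370291824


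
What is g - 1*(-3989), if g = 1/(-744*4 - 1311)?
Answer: 17100842/4287 ≈ 3989.0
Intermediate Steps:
g = -1/4287 (g = 1/(-2976 - 1311) = 1/(-4287) = -1/4287 ≈ -0.00023326)
g - 1*(-3989) = -1/4287 - 1*(-3989) = -1/4287 + 3989 = 17100842/4287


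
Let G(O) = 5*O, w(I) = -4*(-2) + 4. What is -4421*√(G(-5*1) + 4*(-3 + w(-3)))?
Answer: -4421*√11 ≈ -14663.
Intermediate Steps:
w(I) = 12 (w(I) = 8 + 4 = 12)
-4421*√(G(-5*1) + 4*(-3 + w(-3))) = -4421*√(5*(-5*1) + 4*(-3 + 12)) = -4421*√(5*(-5) + 4*9) = -4421*√(-25 + 36) = -4421*√11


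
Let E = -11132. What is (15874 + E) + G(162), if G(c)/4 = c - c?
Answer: 4742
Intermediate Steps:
G(c) = 0 (G(c) = 4*(c - c) = 4*0 = 0)
(15874 + E) + G(162) = (15874 - 11132) + 0 = 4742 + 0 = 4742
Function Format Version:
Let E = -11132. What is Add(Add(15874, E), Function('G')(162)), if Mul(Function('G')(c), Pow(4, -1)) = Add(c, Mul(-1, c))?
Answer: 4742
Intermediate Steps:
Function('G')(c) = 0 (Function('G')(c) = Mul(4, Add(c, Mul(-1, c))) = Mul(4, 0) = 0)
Add(Add(15874, E), Function('G')(162)) = Add(Add(15874, -11132), 0) = Add(4742, 0) = 4742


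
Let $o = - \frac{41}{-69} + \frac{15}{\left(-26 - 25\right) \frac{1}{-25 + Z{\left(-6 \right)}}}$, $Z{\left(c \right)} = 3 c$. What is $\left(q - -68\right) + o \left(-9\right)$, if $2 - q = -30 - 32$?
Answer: $\frac{5016}{391} \approx 12.829$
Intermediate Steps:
$q = 64$ ($q = 2 - \left(-30 - 32\right) = 2 - -62 = 2 + 62 = 64$)
$o = \frac{15532}{1173}$ ($o = - \frac{41}{-69} + \frac{15}{\left(-26 - 25\right) \frac{1}{-25 + 3 \left(-6\right)}} = \left(-41\right) \left(- \frac{1}{69}\right) + \frac{15}{\left(-51\right) \frac{1}{-25 - 18}} = \frac{41}{69} + \frac{15}{\left(-51\right) \frac{1}{-43}} = \frac{41}{69} + \frac{15}{\left(-51\right) \left(- \frac{1}{43}\right)} = \frac{41}{69} + \frac{15}{\frac{51}{43}} = \frac{41}{69} + 15 \cdot \frac{43}{51} = \frac{41}{69} + \frac{215}{17} = \frac{15532}{1173} \approx 13.241$)
$\left(q - -68\right) + o \left(-9\right) = \left(64 - -68\right) + \frac{15532}{1173} \left(-9\right) = \left(64 + 68\right) - \frac{46596}{391} = 132 - \frac{46596}{391} = \frac{5016}{391}$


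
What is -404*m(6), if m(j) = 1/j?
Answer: -202/3 ≈ -67.333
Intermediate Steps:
-404*m(6) = -404/6 = -404*1/6 = -202/3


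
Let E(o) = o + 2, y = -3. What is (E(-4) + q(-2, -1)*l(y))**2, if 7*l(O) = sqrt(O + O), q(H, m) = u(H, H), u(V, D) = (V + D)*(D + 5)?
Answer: -668/49 + 48*I*sqrt(6)/7 ≈ -13.633 + 16.797*I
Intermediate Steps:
u(V, D) = (5 + D)*(D + V) (u(V, D) = (D + V)*(5 + D) = (5 + D)*(D + V))
q(H, m) = 2*H**2 + 10*H (q(H, m) = H**2 + 5*H + 5*H + H*H = H**2 + 5*H + 5*H + H**2 = 2*H**2 + 10*H)
l(O) = sqrt(2)*sqrt(O)/7 (l(O) = sqrt(O + O)/7 = sqrt(2*O)/7 = (sqrt(2)*sqrt(O))/7 = sqrt(2)*sqrt(O)/7)
E(o) = 2 + o
(E(-4) + q(-2, -1)*l(y))**2 = ((2 - 4) + (2*(-2)*(5 - 2))*(sqrt(2)*sqrt(-3)/7))**2 = (-2 + (2*(-2)*3)*(sqrt(2)*(I*sqrt(3))/7))**2 = (-2 - 12*I*sqrt(6)/7)**2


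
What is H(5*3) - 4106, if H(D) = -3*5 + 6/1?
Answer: -4115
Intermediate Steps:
H(D) = -9 (H(D) = -15 + 6*1 = -15 + 6 = -9)
H(5*3) - 4106 = -9 - 4106 = -4115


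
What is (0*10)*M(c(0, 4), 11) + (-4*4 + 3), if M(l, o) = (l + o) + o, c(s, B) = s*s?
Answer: -13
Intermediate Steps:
c(s, B) = s**2
M(l, o) = l + 2*o
(0*10)*M(c(0, 4), 11) + (-4*4 + 3) = (0*10)*(0**2 + 2*11) + (-4*4 + 3) = 0*(0 + 22) + (-16 + 3) = 0*22 - 13 = 0 - 13 = -13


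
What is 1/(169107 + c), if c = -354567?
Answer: -1/185460 ≈ -5.3920e-6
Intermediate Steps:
1/(169107 + c) = 1/(169107 - 354567) = 1/(-185460) = -1/185460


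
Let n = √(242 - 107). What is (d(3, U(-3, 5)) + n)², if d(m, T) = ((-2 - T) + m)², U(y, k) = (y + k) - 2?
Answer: 136 + 6*√15 ≈ 159.24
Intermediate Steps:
U(y, k) = -2 + k + y (U(y, k) = (k + y) - 2 = -2 + k + y)
n = 3*√15 (n = √135 = 3*√15 ≈ 11.619)
d(m, T) = (-2 + m - T)²
(d(3, U(-3, 5)) + n)² = ((2 + (-2 + 5 - 3) - 1*3)² + 3*√15)² = ((2 + 0 - 3)² + 3*√15)² = ((-1)² + 3*√15)² = (1 + 3*√15)²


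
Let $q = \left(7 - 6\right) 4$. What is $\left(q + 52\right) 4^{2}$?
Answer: $896$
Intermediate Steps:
$q = 4$ ($q = 1 \cdot 4 = 4$)
$\left(q + 52\right) 4^{2} = \left(4 + 52\right) 4^{2} = 56 \cdot 16 = 896$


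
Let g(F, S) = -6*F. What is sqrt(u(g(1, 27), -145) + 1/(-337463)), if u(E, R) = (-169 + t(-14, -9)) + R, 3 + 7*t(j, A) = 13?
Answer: I*sqrt(726449664891)/48209 ≈ 17.68*I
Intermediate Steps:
t(j, A) = 10/7 (t(j, A) = -3/7 + (1/7)*13 = -3/7 + 13/7 = 10/7)
u(E, R) = -1173/7 + R (u(E, R) = (-169 + 10/7) + R = -1173/7 + R)
sqrt(u(g(1, 27), -145) + 1/(-337463)) = sqrt((-1173/7 - 145) + 1/(-337463)) = sqrt(-2188/7 - 1/337463) = sqrt(-105481293/337463) = I*sqrt(726449664891)/48209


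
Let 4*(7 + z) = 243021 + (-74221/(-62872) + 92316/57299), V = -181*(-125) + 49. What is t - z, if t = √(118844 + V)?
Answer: -875393002265535/14410010912 + √141518 ≈ -60373.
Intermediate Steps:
V = 22674 (V = 22625 + 49 = 22674)
t = √141518 (t = √(118844 + 22674) = √141518 ≈ 376.19)
z = 875393002265535/14410010912 (z = -7 + (243021 + (-74221/(-62872) + 92316/57299))/4 = -7 + (243021 + (-74221*(-1/62872) + 92316*(1/57299)))/4 = -7 + (243021 + (74221/62872 + 92316/57299))/4 = -7 + (243021 + 10056880631/3602502728)/4 = -7 + (¼)*(875493872341919/3602502728) = -7 + 875493872341919/14410010912 = 875393002265535/14410010912 ≈ 60749.)
t - z = √141518 - 1*875393002265535/14410010912 = √141518 - 875393002265535/14410010912 = -875393002265535/14410010912 + √141518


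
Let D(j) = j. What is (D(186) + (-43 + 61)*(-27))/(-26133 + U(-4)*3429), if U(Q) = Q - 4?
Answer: 20/3571 ≈ 0.0056007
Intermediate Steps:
U(Q) = -4 + Q
(D(186) + (-43 + 61)*(-27))/(-26133 + U(-4)*3429) = (186 + (-43 + 61)*(-27))/(-26133 + (-4 - 4)*3429) = (186 + 18*(-27))/(-26133 - 8*3429) = (186 - 486)/(-26133 - 27432) = -300/(-53565) = -300*(-1/53565) = 20/3571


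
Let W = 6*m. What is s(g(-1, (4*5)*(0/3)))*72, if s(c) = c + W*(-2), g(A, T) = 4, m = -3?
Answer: 2880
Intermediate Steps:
W = -18 (W = 6*(-3) = -18)
s(c) = 36 + c (s(c) = c - 18*(-2) = c + 36 = 36 + c)
s(g(-1, (4*5)*(0/3)))*72 = (36 + 4)*72 = 40*72 = 2880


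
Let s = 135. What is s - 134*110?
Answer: -14605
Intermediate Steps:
s - 134*110 = 135 - 134*110 = 135 - 14740 = -14605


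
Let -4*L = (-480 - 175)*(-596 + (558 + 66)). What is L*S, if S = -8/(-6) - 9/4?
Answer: -50435/12 ≈ -4202.9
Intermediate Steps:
S = -11/12 (S = -8*(-1/6) - 9*1/4 = 4/3 - 9/4 = -11/12 ≈ -0.91667)
L = 4585 (L = -(-480 - 175)*(-596 + (558 + 66))/4 = -(-655)*(-596 + 624)/4 = -(-655)*28/4 = -1/4*(-18340) = 4585)
L*S = 4585*(-11/12) = -50435/12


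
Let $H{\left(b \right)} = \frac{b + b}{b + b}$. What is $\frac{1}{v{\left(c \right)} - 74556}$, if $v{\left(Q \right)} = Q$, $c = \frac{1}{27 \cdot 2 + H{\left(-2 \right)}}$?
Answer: $- \frac{55}{4100579} \approx -1.3413 \cdot 10^{-5}$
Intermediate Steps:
$H{\left(b \right)} = 1$ ($H{\left(b \right)} = \frac{2 b}{2 b} = 2 b \frac{1}{2 b} = 1$)
$c = \frac{1}{55}$ ($c = \frac{1}{27 \cdot 2 + 1} = \frac{1}{54 + 1} = \frac{1}{55} \approx 0.018182$)
$\frac{1}{v{\left(c \right)} - 74556} = \frac{1}{\frac{1}{55} - 74556} = \frac{1}{- \frac{4100579}{55}} = - \frac{55}{4100579}$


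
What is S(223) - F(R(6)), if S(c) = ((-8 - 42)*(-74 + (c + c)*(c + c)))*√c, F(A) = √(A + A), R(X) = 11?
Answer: -√22 - 9942100*√223 ≈ -1.4847e+8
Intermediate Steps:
F(A) = √2*√A (F(A) = √(2*A) = √2*√A)
S(c) = √c*(3700 - 200*c²) (S(c) = (-50*(-74 + (2*c)*(2*c)))*√c = (-50*(-74 + 4*c²))*√c = (3700 - 200*c²)*√c = √c*(3700 - 200*c²))
S(223) - F(R(6)) = √223*(3700 - 200*223²) - √2*√11 = √223*(3700 - 200*49729) - √22 = √223*(3700 - 9945800) - √22 = √223*(-9942100) - √22 = -9942100*√223 - √22 = -√22 - 9942100*√223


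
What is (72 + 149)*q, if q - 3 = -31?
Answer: -6188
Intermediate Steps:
q = -28 (q = 3 - 31 = -28)
(72 + 149)*q = (72 + 149)*(-28) = 221*(-28) = -6188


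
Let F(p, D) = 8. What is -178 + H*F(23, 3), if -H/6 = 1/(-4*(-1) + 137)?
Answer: -8382/47 ≈ -178.34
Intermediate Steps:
H = -2/47 (H = -6/(-4*(-1) + 137) = -6/(4 + 137) = -6/141 = -6*1/141 = -2/47 ≈ -0.042553)
-178 + H*F(23, 3) = -178 - 2/47*8 = -178 - 16/47 = -8382/47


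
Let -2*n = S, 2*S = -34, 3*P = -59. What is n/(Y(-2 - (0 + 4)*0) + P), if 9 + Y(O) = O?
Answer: -51/184 ≈ -0.27717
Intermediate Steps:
P = -59/3 (P = (⅓)*(-59) = -59/3 ≈ -19.667)
Y(O) = -9 + O
S = -17 (S = (½)*(-34) = -17)
n = 17/2 (n = -½*(-17) = 17/2 ≈ 8.5000)
n/(Y(-2 - (0 + 4)*0) + P) = 17/(2*((-9 + (-2 - (0 + 4)*0)) - 59/3)) = 17/(2*((-9 + (-2 - 4*0)) - 59/3)) = 17/(2*((-9 + (-2 - 1*0)) - 59/3)) = 17/(2*((-9 + (-2 + 0)) - 59/3)) = 17/(2*((-9 - 2) - 59/3)) = 17/(2*(-11 - 59/3)) = 17/(2*(-92/3)) = (17/2)*(-3/92) = -51/184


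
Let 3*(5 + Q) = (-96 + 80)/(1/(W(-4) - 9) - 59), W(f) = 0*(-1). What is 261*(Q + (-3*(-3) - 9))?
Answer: -170433/133 ≈ -1281.5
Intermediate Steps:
W(f) = 0
Q = -653/133 (Q = -5 + ((-96 + 80)/(1/(0 - 9) - 59))/3 = -5 + (-16/(1/(-9) - 59))/3 = -5 + (-16/(-1/9 - 59))/3 = -5 + (-16/(-532/9))/3 = -5 + (-16*(-9/532))/3 = -5 + (1/3)*(36/133) = -5 + 12/133 = -653/133 ≈ -4.9098)
261*(Q + (-3*(-3) - 9)) = 261*(-653/133 + (-3*(-3) - 9)) = 261*(-653/133 + (9 - 9)) = 261*(-653/133 + 0) = 261*(-653/133) = -170433/133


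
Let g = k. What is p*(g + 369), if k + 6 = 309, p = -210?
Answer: -141120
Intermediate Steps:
k = 303 (k = -6 + 309 = 303)
g = 303
p*(g + 369) = -210*(303 + 369) = -210*672 = -141120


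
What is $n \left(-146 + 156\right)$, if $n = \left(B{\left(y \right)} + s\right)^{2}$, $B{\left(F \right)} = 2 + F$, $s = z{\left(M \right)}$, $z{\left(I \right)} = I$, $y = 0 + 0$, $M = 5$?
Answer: $490$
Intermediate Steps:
$y = 0$
$s = 5$
$n = 49$ ($n = \left(\left(2 + 0\right) + 5\right)^{2} = \left(2 + 5\right)^{2} = 7^{2} = 49$)
$n \left(-146 + 156\right) = 49 \left(-146 + 156\right) = 49 \cdot 10 = 490$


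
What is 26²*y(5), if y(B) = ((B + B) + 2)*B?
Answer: 40560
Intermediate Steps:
y(B) = B*(2 + 2*B) (y(B) = (2*B + 2)*B = (2 + 2*B)*B = B*(2 + 2*B))
26²*y(5) = 26²*(2*5*(1 + 5)) = 676*(2*5*6) = 676*60 = 40560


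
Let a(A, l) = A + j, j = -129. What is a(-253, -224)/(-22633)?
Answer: 382/22633 ≈ 0.016878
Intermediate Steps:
a(A, l) = -129 + A (a(A, l) = A - 129 = -129 + A)
a(-253, -224)/(-22633) = (-129 - 253)/(-22633) = -382*(-1/22633) = 382/22633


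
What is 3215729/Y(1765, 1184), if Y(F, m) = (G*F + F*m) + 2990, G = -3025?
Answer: -292339/295125 ≈ -0.99056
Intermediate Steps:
Y(F, m) = 2990 - 3025*F + F*m (Y(F, m) = (-3025*F + F*m) + 2990 = 2990 - 3025*F + F*m)
3215729/Y(1765, 1184) = 3215729/(2990 - 3025*1765 + 1765*1184) = 3215729/(2990 - 5339125 + 2089760) = 3215729/(-3246375) = 3215729*(-1/3246375) = -292339/295125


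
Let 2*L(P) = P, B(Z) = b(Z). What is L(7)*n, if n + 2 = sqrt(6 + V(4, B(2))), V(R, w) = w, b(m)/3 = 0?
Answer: -7 + 7*sqrt(6)/2 ≈ 1.5732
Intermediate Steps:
b(m) = 0 (b(m) = 3*0 = 0)
B(Z) = 0
L(P) = P/2
n = -2 + sqrt(6) (n = -2 + sqrt(6 + 0) = -2 + sqrt(6) ≈ 0.44949)
L(7)*n = ((1/2)*7)*(-2 + sqrt(6)) = 7*(-2 + sqrt(6))/2 = -7 + 7*sqrt(6)/2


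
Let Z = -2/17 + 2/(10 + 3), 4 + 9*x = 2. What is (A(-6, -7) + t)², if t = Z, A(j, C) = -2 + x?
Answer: 18905104/3956121 ≈ 4.7787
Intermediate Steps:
x = -2/9 (x = -4/9 + (⅑)*2 = -4/9 + 2/9 = -2/9 ≈ -0.22222)
A(j, C) = -20/9 (A(j, C) = -2 - 2/9 = -20/9)
Z = 8/221 (Z = -2*1/17 + 2/13 = -2/17 + 2*(1/13) = -2/17 + 2/13 = 8/221 ≈ 0.036199)
t = 8/221 ≈ 0.036199
(A(-6, -7) + t)² = (-20/9 + 8/221)² = (-4348/1989)² = 18905104/3956121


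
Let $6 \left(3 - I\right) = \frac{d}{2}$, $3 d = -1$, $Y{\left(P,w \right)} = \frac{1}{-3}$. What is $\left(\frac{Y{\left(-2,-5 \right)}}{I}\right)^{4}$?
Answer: $\frac{20736}{141158161} \approx 0.0001469$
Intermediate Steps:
$Y{\left(P,w \right)} = - \frac{1}{3}$
$d = - \frac{1}{3}$ ($d = \frac{1}{3} \left(-1\right) = - \frac{1}{3} \approx -0.33333$)
$I = \frac{109}{36}$ ($I = 3 - \frac{\left(- \frac{1}{3}\right) \frac{1}{2}}{6} = 3 - - \frac{1}{36} = 3 + \frac{1}{36} = \frac{109}{36} \approx 3.0278$)
$\left(\frac{Y{\left(-2,-5 \right)}}{I}\right)^{4} = \left(- \frac{1}{3 \cdot \frac{109}{36}}\right)^{4} = \left(\left(- \frac{1}{3}\right) \frac{36}{109}\right)^{4} = \left(- \frac{12}{109}\right)^{4} = \frac{20736}{141158161}$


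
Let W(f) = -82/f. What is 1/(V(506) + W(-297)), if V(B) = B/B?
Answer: 297/379 ≈ 0.78364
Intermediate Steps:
V(B) = 1
1/(V(506) + W(-297)) = 1/(1 - 82/(-297)) = 1/(1 - 82*(-1/297)) = 1/(1 + 82/297) = 1/(379/297) = 297/379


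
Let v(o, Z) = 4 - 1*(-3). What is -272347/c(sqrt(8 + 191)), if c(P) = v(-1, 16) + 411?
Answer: -272347/418 ≈ -651.55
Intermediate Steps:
v(o, Z) = 7 (v(o, Z) = 4 + 3 = 7)
c(P) = 418 (c(P) = 7 + 411 = 418)
-272347/c(sqrt(8 + 191)) = -272347/418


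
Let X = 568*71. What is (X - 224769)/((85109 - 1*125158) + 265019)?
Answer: -184441/224970 ≈ -0.81985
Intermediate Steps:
X = 40328
(X - 224769)/((85109 - 1*125158) + 265019) = (40328 - 224769)/((85109 - 1*125158) + 265019) = -184441/((85109 - 125158) + 265019) = -184441/(-40049 + 265019) = -184441/224970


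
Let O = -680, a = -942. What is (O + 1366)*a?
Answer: -646212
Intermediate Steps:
(O + 1366)*a = (-680 + 1366)*(-942) = 686*(-942) = -646212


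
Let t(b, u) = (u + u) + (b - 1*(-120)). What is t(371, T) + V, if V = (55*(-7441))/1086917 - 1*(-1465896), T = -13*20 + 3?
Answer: 1593281874286/1086917 ≈ 1.4659e+6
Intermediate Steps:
T = -257 (T = -260 + 3 = -257)
t(b, u) = 120 + b + 2*u (t(b, u) = 2*u + (b + 120) = 2*u + (120 + b) = 120 + b + 2*u)
V = 1593306873377/1086917 (V = -409255*1/1086917 + 1465896 = -409255/1086917 + 1465896 = 1593306873377/1086917 ≈ 1.4659e+6)
t(371, T) + V = (120 + 371 + 2*(-257)) + 1593306873377/1086917 = (120 + 371 - 514) + 1593306873377/1086917 = -23 + 1593306873377/1086917 = 1593281874286/1086917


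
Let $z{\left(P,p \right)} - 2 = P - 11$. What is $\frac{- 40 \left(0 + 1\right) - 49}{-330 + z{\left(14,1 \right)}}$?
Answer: $\frac{89}{325} \approx 0.27385$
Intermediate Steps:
$z{\left(P,p \right)} = -9 + P$ ($z{\left(P,p \right)} = 2 + \left(P - 11\right) = 2 + \left(-11 + P\right) = -9 + P$)
$\frac{- 40 \left(0 + 1\right) - 49}{-330 + z{\left(14,1 \right)}} = \frac{- 40 \left(0 + 1\right) - 49}{-330 + \left(-9 + 14\right)} = \frac{\left(-40\right) 1 - 49}{-330 + 5} = \frac{-40 - 49}{-325} = \left(-89\right) \left(- \frac{1}{325}\right) = \frac{89}{325}$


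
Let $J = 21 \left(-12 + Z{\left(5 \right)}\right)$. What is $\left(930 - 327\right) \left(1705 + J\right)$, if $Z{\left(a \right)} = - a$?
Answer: $812844$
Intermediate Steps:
$J = -357$ ($J = 21 \left(-12 - 5\right) = 21 \left(-17\right) = -357$)
$\left(930 - 327\right) \left(1705 + J\right) = \left(930 - 327\right) \left(1705 - 357\right) = \left(930 - 327\right) 1348 = 603 \cdot 1348 = 812844$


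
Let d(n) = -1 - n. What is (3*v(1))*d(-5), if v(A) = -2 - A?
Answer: -36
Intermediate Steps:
(3*v(1))*d(-5) = (3*(-2 - 1*1))*(-1 - 1*(-5)) = (3*(-2 - 1))*(-1 + 5) = (3*(-3))*4 = -9*4 = -36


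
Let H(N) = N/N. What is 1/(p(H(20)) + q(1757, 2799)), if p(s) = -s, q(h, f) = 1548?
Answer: 1/1547 ≈ 0.00064641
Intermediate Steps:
H(N) = 1
1/(p(H(20)) + q(1757, 2799)) = 1/(-1*1 + 1548) = 1/(-1 + 1548) = 1/1547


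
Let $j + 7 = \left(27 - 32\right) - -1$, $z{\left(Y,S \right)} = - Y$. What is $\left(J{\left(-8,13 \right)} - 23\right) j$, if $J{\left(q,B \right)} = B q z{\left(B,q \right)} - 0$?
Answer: $-14619$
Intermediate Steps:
$J{\left(q,B \right)} = - q B^{2}$ ($J{\left(q,B \right)} = B q \left(- B\right) - 0 = - q B^{2} + 0 = - q B^{2}$)
$j = -11$ ($j = -7 + \left(\left(27 - 32\right) - -1\right) = -7 + \left(-5 + 1\right) = -7 - 4 = -11$)
$\left(J{\left(-8,13 \right)} - 23\right) j = \left(\left(-1\right) \left(-8\right) 13^{2} - 23\right) \left(-11\right) = \left(\left(-1\right) \left(-8\right) 169 - 23\right) \left(-11\right) = \left(1352 - 23\right) \left(-11\right) = 1329 \left(-11\right) = -14619$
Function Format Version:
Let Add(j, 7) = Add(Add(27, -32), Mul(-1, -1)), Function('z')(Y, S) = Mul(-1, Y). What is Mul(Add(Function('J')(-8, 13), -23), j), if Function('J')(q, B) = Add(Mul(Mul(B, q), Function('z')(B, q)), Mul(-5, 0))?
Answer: -14619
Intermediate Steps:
Function('J')(q, B) = Mul(-1, q, Pow(B, 2)) (Function('J')(q, B) = Add(Mul(Mul(B, q), Mul(-1, B)), Mul(-5, 0)) = Add(Mul(-1, q, Pow(B, 2)), 0) = Mul(-1, q, Pow(B, 2)))
j = -11 (j = Add(-7, Add(Add(27, -32), Mul(-1, -1))) = Add(-7, Add(-5, 1)) = Add(-7, -4) = -11)
Mul(Add(Function('J')(-8, 13), -23), j) = Mul(Add(Mul(-1, -8, Pow(13, 2)), -23), -11) = Mul(Add(Mul(-1, -8, 169), -23), -11) = Mul(Add(1352, -23), -11) = Mul(1329, -11) = -14619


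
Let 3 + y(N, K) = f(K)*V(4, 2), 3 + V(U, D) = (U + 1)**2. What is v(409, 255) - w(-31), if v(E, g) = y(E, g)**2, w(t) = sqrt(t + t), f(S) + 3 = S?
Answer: 30702681 - I*sqrt(62) ≈ 3.0703e+7 - 7.874*I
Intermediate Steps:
V(U, D) = -3 + (1 + U)**2 (V(U, D) = -3 + (U + 1)**2 = -3 + (1 + U)**2)
f(S) = -3 + S
y(N, K) = -69 + 22*K (y(N, K) = -3 + (-3 + K)*(-3 + (1 + 4)**2) = -3 + (-3 + K)*(-3 + 5**2) = -3 + (-3 + K)*(-3 + 25) = -3 + (-3 + K)*22 = -3 + (-66 + 22*K) = -69 + 22*K)
w(t) = sqrt(2)*sqrt(t) (w(t) = sqrt(2*t) = sqrt(2)*sqrt(t))
v(E, g) = (-69 + 22*g)**2
v(409, 255) - w(-31) = (69 - 22*255)**2 - sqrt(2)*sqrt(-31) = (69 - 5610)**2 - sqrt(2)*I*sqrt(31) = (-5541)**2 - I*sqrt(62) = 30702681 - I*sqrt(62)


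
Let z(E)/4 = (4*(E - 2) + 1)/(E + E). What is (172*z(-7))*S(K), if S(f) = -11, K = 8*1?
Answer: -18920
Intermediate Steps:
z(E) = 2*(-7 + 4*E)/E (z(E) = 4*((4*(E - 2) + 1)/(E + E)) = 4*((4*(-2 + E) + 1)/((2*E))) = 4*(((-8 + 4*E) + 1)*(1/(2*E))) = 4*((-7 + 4*E)*(1/(2*E))) = 4*((-7 + 4*E)/(2*E)) = 2*(-7 + 4*E)/E)
K = 8
(172*z(-7))*S(K) = (172*(8 - 14/(-7)))*(-11) = (172*(8 - 14*(-1/7)))*(-11) = (172*(8 + 2))*(-11) = (172*10)*(-11) = 1720*(-11) = -18920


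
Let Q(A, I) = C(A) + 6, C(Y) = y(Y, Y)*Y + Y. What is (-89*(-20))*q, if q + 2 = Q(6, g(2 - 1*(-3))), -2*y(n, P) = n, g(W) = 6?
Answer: -14240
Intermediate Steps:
y(n, P) = -n/2
C(Y) = Y - Y**2/2 (C(Y) = (-Y/2)*Y + Y = -Y**2/2 + Y = Y - Y**2/2)
Q(A, I) = 6 + A*(2 - A)/2 (Q(A, I) = A*(2 - A)/2 + 6 = 6 + A*(2 - A)/2)
q = -8 (q = -2 + (6 - 1/2*6*(-2 + 6)) = -2 + (6 - 1/2*6*4) = -2 + (6 - 12) = -2 - 6 = -8)
(-89*(-20))*q = -89*(-20)*(-8) = 1780*(-8) = -14240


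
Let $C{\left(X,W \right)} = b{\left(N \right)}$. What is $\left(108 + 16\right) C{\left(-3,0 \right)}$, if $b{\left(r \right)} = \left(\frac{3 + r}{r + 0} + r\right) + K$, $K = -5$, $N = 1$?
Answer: $0$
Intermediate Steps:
$b{\left(r \right)} = -5 + r + \frac{3 + r}{r}$ ($b{\left(r \right)} = \left(\frac{3 + r}{r + 0} + r\right) - 5 = \left(\frac{3 + r}{r} + r\right) - 5 = \left(r + \frac{3 + r}{r}\right) - 5 = -5 + r + \frac{3 + r}{r}$)
$C{\left(X,W \right)} = 0$ ($C{\left(X,W \right)} = -4 + 1 + \frac{3}{1} = -4 + 1 + 3 \cdot 1 = -4 + 1 + 3 = 0$)
$\left(108 + 16\right) C{\left(-3,0 \right)} = \left(108 + 16\right) 0 = 124 \cdot 0 = 0$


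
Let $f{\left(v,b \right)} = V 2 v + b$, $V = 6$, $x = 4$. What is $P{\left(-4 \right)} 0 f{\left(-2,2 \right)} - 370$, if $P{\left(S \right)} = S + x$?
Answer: $-370$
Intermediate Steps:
$f{\left(v,b \right)} = b + 12 v$ ($f{\left(v,b \right)} = 6 \cdot 2 v + b = 12 v + b = b + 12 v$)
$P{\left(S \right)} = 4 + S$ ($P{\left(S \right)} = S + 4 = 4 + S$)
$P{\left(-4 \right)} 0 f{\left(-2,2 \right)} - 370 = \left(4 - 4\right) 0 \left(2 + 12 \left(-2\right)\right) - 370 = 0 \cdot 0 \left(2 - 24\right) - 370 = 0 \left(-22\right) - 370 = 0 - 370 = -370$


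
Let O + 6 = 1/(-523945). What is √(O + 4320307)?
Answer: 26*√1754440766708205/523945 ≈ 2078.5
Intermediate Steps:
O = -3143671/523945 (O = -6 + 1/(-523945) = -6 - 1/523945 = -3143671/523945 ≈ -6.0000)
√(O + 4320307) = √(-3143671/523945 + 4320307) = √(2263600107444/523945) = 26*√1754440766708205/523945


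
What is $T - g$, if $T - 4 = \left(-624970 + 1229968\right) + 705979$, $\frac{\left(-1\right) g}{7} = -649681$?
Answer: $-3236786$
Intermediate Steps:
$g = 4547767$ ($g = \left(-7\right) \left(-649681\right) = 4547767$)
$T = 1310981$ ($T = 4 + \left(\left(-624970 + 1229968\right) + 705979\right) = 4 + \left(604998 + 705979\right) = 4 + 1310977 = 1310981$)
$T - g = 1310981 - 4547767 = -3236786$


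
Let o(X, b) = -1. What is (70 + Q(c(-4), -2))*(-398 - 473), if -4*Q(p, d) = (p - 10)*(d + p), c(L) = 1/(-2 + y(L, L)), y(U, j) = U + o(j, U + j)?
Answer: -11022505/196 ≈ -56237.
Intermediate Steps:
y(U, j) = -1 + U (y(U, j) = U - 1 = -1 + U)
c(L) = 1/(-3 + L) (c(L) = 1/(-2 + (-1 + L)) = 1/(-3 + L))
Q(p, d) = -(-10 + p)*(d + p)/4 (Q(p, d) = -(p - 10)*(d + p)/4 = -(-10 + p)*(d + p)/4)
(70 + Q(c(-4), -2))*(-398 - 473) = (70 + (-1/(4*(-3 - 4)²) + (5/2)*(-2) + 5/(2*(-3 - 4)) - ¼*(-2)/(-3 - 4)))*(-398 - 473) = (70 + (-(1/(-7))²/4 - 5 + (5/2)/(-7) - ¼*(-2)/(-7)))*(-871) = (70 + (-(-⅐)²/4 - 5 + (5/2)*(-⅐) - ¼*(-2)*(-⅐)))*(-871) = (70 + (-¼*1/49 - 5 - 5/14 - 1/14))*(-871) = (70 + (-1/196 - 5 - 5/14 - 1/14))*(-871) = (70 - 1065/196)*(-871) = (12655/196)*(-871) = -11022505/196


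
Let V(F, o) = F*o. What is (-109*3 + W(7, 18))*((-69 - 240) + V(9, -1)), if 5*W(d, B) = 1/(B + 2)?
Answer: 5199141/50 ≈ 1.0398e+5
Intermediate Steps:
W(d, B) = 1/(5*(2 + B)) (W(d, B) = 1/(5*(B + 2)) = 1/(5*(2 + B)))
(-109*3 + W(7, 18))*((-69 - 240) + V(9, -1)) = (-109*3 + 1/(5*(2 + 18)))*((-69 - 240) + 9*(-1)) = (-327 + (1/5)/20)*(-309 - 9) = (-327 + (1/5)*(1/20))*(-318) = (-327 + 1/100)*(-318) = -32699/100*(-318) = 5199141/50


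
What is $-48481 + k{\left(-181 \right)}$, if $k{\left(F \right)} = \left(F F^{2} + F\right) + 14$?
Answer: $-5978389$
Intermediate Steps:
$k{\left(F \right)} = 14 + F + F^{3}$ ($k{\left(F \right)} = \left(F^{3} + F\right) + 14 = \left(F + F^{3}\right) + 14 = 14 + F + F^{3}$)
$-48481 + k{\left(-181 \right)} = -48481 + \left(14 - 181 + \left(-181\right)^{3}\right) = -48481 - 5929908 = -5978389$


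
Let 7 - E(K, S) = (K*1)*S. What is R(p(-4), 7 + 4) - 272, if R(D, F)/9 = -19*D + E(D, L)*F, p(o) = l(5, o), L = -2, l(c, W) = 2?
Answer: 475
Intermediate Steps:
p(o) = 2
E(K, S) = 7 - K*S (E(K, S) = 7 - K*1*S = 7 - K*S)
R(D, F) = -171*D + 9*F*(7 + 2*D) (R(D, F) = 9*(-19*D + (7 - 1*D*(-2))*F) = 9*(-19*D + (7 + 2*D)*F) = 9*(-19*D + F*(7 + 2*D)) = -171*D + 9*F*(7 + 2*D))
R(p(-4), 7 + 4) - 272 = (-171*2 + 63*(7 + 4) + 18*2*(7 + 4)) - 272 = (-342 + 63*11 + 18*2*11) - 272 = (-342 + 693 + 396) - 272 = 747 - 272 = 475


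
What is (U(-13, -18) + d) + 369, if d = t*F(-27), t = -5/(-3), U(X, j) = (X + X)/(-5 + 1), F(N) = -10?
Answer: 2153/6 ≈ 358.83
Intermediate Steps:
U(X, j) = -X/2 (U(X, j) = (2*X)/(-4) = (2*X)*(-1/4) = -X/2)
t = 5/3 (t = -5*(-1/3) = 5/3 ≈ 1.6667)
d = -50/3 (d = (5/3)*(-10) = -50/3 ≈ -16.667)
(U(-13, -18) + d) + 369 = (-1/2*(-13) - 50/3) + 369 = (13/2 - 50/3) + 369 = -61/6 + 369 = 2153/6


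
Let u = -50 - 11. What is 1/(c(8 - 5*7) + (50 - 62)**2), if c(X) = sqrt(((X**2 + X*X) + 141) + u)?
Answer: 72/9599 - sqrt(1538)/19198 ≈ 0.0054580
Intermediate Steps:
u = -61
c(X) = sqrt(80 + 2*X**2) (c(X) = sqrt(((X**2 + X*X) + 141) - 61) = sqrt(((X**2 + X**2) + 141) - 61) = sqrt((2*X**2 + 141) - 61) = sqrt((141 + 2*X**2) - 61) = sqrt(80 + 2*X**2))
1/(c(8 - 5*7) + (50 - 62)**2) = 1/(sqrt(80 + 2*(8 - 5*7)**2) + (50 - 62)**2) = 1/(sqrt(80 + 2*(8 - 35)**2) + (-12)**2) = 1/(sqrt(80 + 2*(-27)**2) + 144) = 1/(sqrt(80 + 2*729) + 144) = 1/(sqrt(80 + 1458) + 144) = 1/(sqrt(1538) + 144) = 1/(144 + sqrt(1538))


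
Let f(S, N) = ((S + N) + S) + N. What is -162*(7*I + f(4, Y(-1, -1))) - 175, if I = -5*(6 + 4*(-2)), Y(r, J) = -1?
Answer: -12487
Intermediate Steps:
f(S, N) = 2*N + 2*S (f(S, N) = ((N + S) + S) + N = (N + 2*S) + N = 2*N + 2*S)
I = 10 (I = -5*(6 - 8) = -5*(-2) = 10)
-162*(7*I + f(4, Y(-1, -1))) - 175 = -162*(7*10 + (2*(-1) + 2*4)) - 175 = -162*(70 + (-2 + 8)) - 175 = -162*(70 + 6) - 175 = -162*76 - 175 = -12312 - 175 = -12487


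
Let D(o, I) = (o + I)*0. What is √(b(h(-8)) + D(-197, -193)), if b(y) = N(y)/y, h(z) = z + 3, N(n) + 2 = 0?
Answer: √10/5 ≈ 0.63246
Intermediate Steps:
N(n) = -2 (N(n) = -2 + 0 = -2)
h(z) = 3 + z
D(o, I) = 0 (D(o, I) = (I + o)*0 = 0)
b(y) = -2/y
√(b(h(-8)) + D(-197, -193)) = √(-2/(3 - 8) + 0) = √(-2/(-5) + 0) = √(-2*(-⅕) + 0) = √(⅖ + 0) = √(⅖) = √10/5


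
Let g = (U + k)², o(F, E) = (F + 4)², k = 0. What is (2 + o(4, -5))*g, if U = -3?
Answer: 594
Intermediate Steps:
o(F, E) = (4 + F)²
g = 9 (g = (-3 + 0)² = (-3)² = 9)
(2 + o(4, -5))*g = (2 + (4 + 4)²)*9 = (2 + 8²)*9 = (2 + 64)*9 = 66*9 = 594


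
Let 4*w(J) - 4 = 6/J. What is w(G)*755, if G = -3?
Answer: 755/2 ≈ 377.50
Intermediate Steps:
w(J) = 1 + 3/(2*J) (w(J) = 1 + (6/J)/4 = 1 + 3/(2*J))
w(G)*755 = ((3/2 - 3)/(-3))*755 = -1/3*(-3/2)*755 = (1/2)*755 = 755/2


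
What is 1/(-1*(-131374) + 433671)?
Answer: 1/565045 ≈ 1.7698e-6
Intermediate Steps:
1/(-1*(-131374) + 433671) = 1/(131374 + 433671) = 1/565045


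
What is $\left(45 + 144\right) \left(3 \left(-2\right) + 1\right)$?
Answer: $-945$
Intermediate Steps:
$\left(45 + 144\right) \left(3 \left(-2\right) + 1\right) = 189 \left(-6 + 1\right) = 189 \left(-5\right) = -945$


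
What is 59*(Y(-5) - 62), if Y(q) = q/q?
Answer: -3599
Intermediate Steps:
Y(q) = 1
59*(Y(-5) - 62) = 59*(1 - 62) = 59*(-61) = -3599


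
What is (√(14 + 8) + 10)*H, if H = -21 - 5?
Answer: -260 - 26*√22 ≈ -381.95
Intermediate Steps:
H = -26
(√(14 + 8) + 10)*H = (√(14 + 8) + 10)*(-26) = (√22 + 10)*(-26) = (10 + √22)*(-26) = -260 - 26*√22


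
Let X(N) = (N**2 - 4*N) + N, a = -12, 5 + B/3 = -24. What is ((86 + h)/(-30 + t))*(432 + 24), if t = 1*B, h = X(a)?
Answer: -40432/39 ≈ -1036.7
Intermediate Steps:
B = -87 (B = -15 + 3*(-24) = -15 - 72 = -87)
X(N) = N**2 - 3*N
h = 180 (h = -12*(-3 - 12) = -12*(-15) = 180)
t = -87 (t = 1*(-87) = -87)
((86 + h)/(-30 + t))*(432 + 24) = ((86 + 180)/(-30 - 87))*(432 + 24) = (266/(-117))*456 = (266*(-1/117))*456 = -266/117*456 = -40432/39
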